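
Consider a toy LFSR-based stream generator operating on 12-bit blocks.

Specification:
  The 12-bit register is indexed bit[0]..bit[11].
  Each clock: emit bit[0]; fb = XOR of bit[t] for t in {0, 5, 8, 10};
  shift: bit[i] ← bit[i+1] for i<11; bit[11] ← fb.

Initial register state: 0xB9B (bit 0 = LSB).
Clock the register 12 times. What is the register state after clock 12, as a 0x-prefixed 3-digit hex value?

reg_0 = 0xB9B
clock 1: out=1, reg = 0x5CD
clock 2: out=1, reg = 0xAE6
clock 3: out=0, reg = 0xD73
clock 4: out=1, reg = 0x6B9
clock 5: out=1, reg = 0xB5C
clock 6: out=0, reg = 0xDAE
clock 7: out=0, reg = 0xED7
clock 8: out=1, reg = 0x76B
clock 9: out=1, reg = 0x3B5
clock 10: out=1, reg = 0x9DA
clock 11: out=0, reg = 0xCED
clock 12: out=1, reg = 0xE76

0xE76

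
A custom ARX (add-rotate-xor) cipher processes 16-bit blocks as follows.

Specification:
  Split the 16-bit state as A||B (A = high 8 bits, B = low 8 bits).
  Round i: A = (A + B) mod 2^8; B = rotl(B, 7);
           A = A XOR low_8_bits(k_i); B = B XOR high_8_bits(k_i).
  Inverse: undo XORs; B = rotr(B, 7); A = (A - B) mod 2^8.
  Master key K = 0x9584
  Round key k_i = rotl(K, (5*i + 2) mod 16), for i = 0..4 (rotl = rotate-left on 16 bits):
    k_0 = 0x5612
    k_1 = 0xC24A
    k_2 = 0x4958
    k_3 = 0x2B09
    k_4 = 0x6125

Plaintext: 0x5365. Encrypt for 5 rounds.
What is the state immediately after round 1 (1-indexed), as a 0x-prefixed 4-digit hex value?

s_0 = plaintext = 0x5365
s_1 = Round(s_0, k_0) = 0xAAE4
s_2 = Round(s_1, k_1) = 0xC4B0
s_3 = Round(s_2, k_2) = 0x2C11
s_4 = Round(s_3, k_3) = 0x34A3
s_5 = Round(s_4, k_4) = 0xF2B0

0xAAE4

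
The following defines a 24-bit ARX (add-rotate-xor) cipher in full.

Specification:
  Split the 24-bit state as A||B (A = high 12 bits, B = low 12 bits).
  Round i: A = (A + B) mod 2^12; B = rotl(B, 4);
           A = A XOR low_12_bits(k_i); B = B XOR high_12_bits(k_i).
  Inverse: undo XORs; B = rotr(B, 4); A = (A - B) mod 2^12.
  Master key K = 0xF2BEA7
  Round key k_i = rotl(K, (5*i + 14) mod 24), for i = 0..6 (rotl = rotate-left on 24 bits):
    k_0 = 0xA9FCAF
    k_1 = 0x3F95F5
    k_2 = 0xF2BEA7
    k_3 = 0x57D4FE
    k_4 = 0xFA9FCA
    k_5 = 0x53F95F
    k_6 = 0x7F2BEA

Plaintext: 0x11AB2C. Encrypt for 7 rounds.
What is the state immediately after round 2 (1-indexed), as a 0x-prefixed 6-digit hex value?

0xCC86B1

s_0 = plaintext = 0x11AB2C
s_1 = Round(s_0, k_0) = 0x0E9854
s_2 = Round(s_1, k_1) = 0xCC86B1
s_3 = Round(s_2, k_2) = 0xDDE43D
s_4 = Round(s_3, k_3) = 0x6E56A9
s_5 = Round(s_4, k_4) = 0x24453F
s_6 = Round(s_5, k_5) = 0xEDC6CA
s_7 = Round(s_6, k_6) = 0xE4CB54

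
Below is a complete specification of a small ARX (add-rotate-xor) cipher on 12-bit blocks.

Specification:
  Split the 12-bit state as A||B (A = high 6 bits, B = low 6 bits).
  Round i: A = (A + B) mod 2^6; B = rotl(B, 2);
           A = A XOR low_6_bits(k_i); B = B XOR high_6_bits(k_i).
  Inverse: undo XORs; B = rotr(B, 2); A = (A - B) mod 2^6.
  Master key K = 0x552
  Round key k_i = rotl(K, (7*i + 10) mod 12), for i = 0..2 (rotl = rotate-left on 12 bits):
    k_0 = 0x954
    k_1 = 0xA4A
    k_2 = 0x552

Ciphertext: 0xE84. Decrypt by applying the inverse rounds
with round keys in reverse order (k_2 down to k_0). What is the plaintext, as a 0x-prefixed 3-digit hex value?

s_0 = ciphertext = 0xE84
s_1 = InvRound(s_0, k_2) = 0x514
s_2 = InvRound(s_1, k_1) = 0xFDF
s_3 = InvRound(s_2, k_0) = 0xF6E

0xF6E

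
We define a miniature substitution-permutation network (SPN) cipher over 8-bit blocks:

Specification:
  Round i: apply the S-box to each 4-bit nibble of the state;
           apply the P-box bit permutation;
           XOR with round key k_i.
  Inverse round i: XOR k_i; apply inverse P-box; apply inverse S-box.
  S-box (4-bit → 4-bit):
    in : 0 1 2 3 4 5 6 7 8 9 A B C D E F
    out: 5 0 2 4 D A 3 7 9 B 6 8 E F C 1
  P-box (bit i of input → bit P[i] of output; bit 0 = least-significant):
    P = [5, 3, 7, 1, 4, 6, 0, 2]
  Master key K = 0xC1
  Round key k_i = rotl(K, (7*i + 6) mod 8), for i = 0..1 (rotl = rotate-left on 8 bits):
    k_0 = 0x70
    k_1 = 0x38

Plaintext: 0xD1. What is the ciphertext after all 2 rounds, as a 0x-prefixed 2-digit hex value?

s_0 = plaintext = 0xD1
s_1 = Round(s_0, k_0) = 0x25
s_2 = Round(s_1, k_1) = 0x72

0x72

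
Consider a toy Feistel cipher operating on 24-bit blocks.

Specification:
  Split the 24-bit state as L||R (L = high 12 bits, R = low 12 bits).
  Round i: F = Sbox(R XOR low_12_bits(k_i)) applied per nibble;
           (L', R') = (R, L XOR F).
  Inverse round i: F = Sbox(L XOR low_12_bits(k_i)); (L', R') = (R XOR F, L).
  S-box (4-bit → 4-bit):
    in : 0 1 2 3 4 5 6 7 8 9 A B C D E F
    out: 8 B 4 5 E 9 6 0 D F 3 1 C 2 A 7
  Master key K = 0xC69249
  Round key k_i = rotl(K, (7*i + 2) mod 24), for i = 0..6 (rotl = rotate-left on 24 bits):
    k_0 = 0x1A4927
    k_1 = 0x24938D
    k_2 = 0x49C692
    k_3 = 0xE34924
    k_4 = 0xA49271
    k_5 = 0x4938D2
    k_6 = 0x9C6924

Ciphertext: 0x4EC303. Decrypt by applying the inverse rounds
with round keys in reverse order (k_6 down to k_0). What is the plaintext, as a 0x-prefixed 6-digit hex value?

s_0 = ciphertext = 0x4EC303
s_1 = InvRound(s_0, k_6) = 0x1CE4EC
s_2 = InvRound(s_1, k_5) = 0xB501CE
s_3 = InvRound(s_2, k_4) = 0xE85B50
s_4 = InvRound(s_3, k_3) = 0xB6BE85
s_5 = InvRound(s_4, k_2) = 0xCFAB6B
s_6 = InvRound(s_5, k_1) = 0xC6BCFA
s_7 = InvRound(s_6, k_0) = 0x516C6B

0x516C6B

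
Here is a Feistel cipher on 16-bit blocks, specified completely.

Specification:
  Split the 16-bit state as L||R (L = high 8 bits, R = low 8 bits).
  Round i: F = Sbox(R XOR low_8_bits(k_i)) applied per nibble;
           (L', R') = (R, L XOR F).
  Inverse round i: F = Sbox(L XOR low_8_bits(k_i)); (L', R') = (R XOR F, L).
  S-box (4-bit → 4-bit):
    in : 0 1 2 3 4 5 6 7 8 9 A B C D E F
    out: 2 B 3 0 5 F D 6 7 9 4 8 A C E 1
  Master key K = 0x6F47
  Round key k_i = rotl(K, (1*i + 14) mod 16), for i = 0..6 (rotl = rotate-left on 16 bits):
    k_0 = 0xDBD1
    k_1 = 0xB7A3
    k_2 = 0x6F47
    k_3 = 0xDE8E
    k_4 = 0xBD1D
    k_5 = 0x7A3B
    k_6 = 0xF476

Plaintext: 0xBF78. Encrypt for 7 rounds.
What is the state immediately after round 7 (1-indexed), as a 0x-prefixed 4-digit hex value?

0xD8E4

s_0 = plaintext = 0xBF78
s_1 = Round(s_0, k_0) = 0x78F6
s_2 = Round(s_1, k_1) = 0xF687
s_3 = Round(s_2, k_2) = 0x8754
s_4 = Round(s_3, k_3) = 0x5443
s_5 = Round(s_4, k_4) = 0x43AA
s_6 = Round(s_5, k_5) = 0xAAD8
s_7 = Round(s_6, k_6) = 0xD8E4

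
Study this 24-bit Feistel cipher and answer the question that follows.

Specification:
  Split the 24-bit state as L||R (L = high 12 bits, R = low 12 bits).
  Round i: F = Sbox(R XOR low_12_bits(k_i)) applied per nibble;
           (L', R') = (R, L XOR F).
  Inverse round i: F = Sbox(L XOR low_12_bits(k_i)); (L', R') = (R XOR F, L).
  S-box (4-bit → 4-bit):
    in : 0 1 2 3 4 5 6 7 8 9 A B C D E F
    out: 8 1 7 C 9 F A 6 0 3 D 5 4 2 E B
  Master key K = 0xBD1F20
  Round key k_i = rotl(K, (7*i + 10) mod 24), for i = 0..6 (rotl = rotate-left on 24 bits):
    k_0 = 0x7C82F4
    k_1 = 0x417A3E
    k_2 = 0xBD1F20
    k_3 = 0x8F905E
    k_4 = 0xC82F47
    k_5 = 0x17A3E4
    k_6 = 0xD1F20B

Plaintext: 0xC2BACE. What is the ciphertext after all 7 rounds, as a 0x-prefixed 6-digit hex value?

0x0AC362

s_0 = plaintext = 0xC2BACE
s_1 = Round(s_0, k_0) = 0xACECE6
s_2 = Round(s_1, k_1) = 0xCE60EE
s_3 = Round(s_2, k_2) = 0x0EE7A8
s_4 = Round(s_3, k_3) = 0x7A8654
s_5 = Round(s_4, k_4) = 0x6544B4
s_6 = Round(s_5, k_5) = 0x4B40AC
s_7 = Round(s_6, k_6) = 0x0AC362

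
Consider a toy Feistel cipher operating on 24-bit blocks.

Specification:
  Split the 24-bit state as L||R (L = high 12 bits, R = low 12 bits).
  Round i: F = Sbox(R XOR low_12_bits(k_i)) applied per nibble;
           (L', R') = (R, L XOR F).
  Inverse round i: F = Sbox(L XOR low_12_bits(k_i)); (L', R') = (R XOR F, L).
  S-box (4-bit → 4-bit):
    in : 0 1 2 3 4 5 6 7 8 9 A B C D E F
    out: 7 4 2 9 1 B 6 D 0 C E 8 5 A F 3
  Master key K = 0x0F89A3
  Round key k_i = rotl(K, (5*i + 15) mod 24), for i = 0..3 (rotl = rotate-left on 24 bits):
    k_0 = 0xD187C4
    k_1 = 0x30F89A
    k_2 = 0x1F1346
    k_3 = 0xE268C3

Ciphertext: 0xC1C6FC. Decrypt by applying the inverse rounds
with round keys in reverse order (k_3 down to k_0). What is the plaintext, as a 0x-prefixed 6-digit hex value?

0x50BC01

s_0 = ciphertext = 0xC1C6FC
s_1 = InvRound(s_0, k_3) = 0x75FC1C
s_2 = InvRound(s_1, k_2) = 0xD5075F
s_3 = InvRound(s_2, k_1) = 0xC01D50
s_4 = InvRound(s_3, k_0) = 0x50BC01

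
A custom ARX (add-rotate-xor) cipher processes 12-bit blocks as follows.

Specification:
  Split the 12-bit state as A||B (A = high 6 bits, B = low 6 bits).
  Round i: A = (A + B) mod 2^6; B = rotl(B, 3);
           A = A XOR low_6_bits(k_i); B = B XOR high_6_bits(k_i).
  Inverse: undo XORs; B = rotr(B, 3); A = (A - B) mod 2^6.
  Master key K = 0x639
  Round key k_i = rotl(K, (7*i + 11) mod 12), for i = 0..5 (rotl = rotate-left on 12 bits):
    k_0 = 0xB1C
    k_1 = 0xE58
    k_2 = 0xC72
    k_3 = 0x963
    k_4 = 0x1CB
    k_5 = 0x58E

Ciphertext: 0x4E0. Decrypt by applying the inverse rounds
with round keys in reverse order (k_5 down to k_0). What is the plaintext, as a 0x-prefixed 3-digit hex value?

s_0 = ciphertext = 0x4E0
s_1 = InvRound(s_0, k_5) = 0x9F6
s_2 = InvRound(s_1, k_4) = 0x78E
s_3 = InvRound(s_2, k_3) = 0x81D
s_4 = InvRound(s_3, k_2) = 0xB65
s_5 = InvRound(s_4, k_1) = 0x4A3
s_6 = InvRound(s_5, k_0) = 0x579

0x579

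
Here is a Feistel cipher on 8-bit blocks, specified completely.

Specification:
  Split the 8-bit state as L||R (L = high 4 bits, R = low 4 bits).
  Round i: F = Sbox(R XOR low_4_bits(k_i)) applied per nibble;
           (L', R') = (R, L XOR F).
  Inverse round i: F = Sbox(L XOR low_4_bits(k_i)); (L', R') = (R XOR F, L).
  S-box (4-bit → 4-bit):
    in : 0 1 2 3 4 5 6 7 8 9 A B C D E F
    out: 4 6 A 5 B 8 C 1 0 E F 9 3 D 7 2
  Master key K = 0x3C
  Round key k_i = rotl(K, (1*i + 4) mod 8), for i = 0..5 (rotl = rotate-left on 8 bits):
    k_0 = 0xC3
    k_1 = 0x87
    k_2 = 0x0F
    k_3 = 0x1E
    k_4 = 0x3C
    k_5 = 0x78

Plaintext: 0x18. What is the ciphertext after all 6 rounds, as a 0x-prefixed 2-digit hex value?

s_0 = plaintext = 0x18
s_1 = Round(s_0, k_0) = 0x88
s_2 = Round(s_1, k_1) = 0x8A
s_3 = Round(s_2, k_2) = 0xA0
s_4 = Round(s_3, k_3) = 0x0D
s_5 = Round(s_4, k_4) = 0xD6
s_6 = Round(s_5, k_5) = 0x6A

0x6A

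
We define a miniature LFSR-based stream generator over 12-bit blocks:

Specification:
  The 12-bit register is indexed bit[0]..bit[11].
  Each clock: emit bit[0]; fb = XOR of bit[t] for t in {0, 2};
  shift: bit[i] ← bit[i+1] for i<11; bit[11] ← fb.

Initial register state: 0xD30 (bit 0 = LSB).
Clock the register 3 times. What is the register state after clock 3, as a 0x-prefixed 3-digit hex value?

0x9A6

reg_0 = 0xD30
clock 1: out=0, reg = 0x698
clock 2: out=0, reg = 0x34C
clock 3: out=0, reg = 0x9A6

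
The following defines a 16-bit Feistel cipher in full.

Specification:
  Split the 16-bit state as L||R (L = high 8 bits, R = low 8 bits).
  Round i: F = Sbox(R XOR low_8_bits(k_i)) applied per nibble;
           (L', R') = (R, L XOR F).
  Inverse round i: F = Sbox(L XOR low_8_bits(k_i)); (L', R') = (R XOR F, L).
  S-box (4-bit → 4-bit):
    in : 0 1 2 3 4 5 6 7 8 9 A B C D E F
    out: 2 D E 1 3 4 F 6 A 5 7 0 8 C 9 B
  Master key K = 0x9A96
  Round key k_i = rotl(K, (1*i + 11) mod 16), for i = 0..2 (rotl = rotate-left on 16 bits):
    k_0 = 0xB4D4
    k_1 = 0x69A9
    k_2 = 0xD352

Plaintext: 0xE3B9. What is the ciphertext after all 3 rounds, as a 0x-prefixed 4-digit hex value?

0xB68C

s_0 = plaintext = 0xE3B9
s_1 = Round(s_0, k_0) = 0xB91F
s_2 = Round(s_1, k_1) = 0x1FB6
s_3 = Round(s_2, k_2) = 0xB68C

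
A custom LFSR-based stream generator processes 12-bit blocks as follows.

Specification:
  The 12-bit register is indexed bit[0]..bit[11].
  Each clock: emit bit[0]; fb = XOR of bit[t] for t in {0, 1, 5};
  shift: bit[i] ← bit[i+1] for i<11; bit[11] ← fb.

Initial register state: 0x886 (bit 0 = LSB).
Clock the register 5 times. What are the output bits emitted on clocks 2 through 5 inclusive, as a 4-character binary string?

reg_0 = 0x886
clock 1: out=0, reg = 0xC43
clock 2: out=1, reg = 0x621
clock 3: out=1, reg = 0x310
clock 4: out=0, reg = 0x188
clock 5: out=0, reg = 0x0C4

1100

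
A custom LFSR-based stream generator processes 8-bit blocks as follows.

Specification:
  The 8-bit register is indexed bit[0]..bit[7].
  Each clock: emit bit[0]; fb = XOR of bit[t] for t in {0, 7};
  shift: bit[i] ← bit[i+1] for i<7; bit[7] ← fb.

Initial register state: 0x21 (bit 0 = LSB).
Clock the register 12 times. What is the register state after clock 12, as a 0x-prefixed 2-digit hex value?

reg_0 = 0x21
clock 1: out=1, reg = 0x90
clock 2: out=0, reg = 0xC8
clock 3: out=0, reg = 0xE4
clock 4: out=0, reg = 0xF2
clock 5: out=0, reg = 0xF9
clock 6: out=1, reg = 0x7C
clock 7: out=0, reg = 0x3E
clock 8: out=0, reg = 0x1F
clock 9: out=1, reg = 0x8F
clock 10: out=1, reg = 0x47
clock 11: out=1, reg = 0xA3
clock 12: out=1, reg = 0x51

0x51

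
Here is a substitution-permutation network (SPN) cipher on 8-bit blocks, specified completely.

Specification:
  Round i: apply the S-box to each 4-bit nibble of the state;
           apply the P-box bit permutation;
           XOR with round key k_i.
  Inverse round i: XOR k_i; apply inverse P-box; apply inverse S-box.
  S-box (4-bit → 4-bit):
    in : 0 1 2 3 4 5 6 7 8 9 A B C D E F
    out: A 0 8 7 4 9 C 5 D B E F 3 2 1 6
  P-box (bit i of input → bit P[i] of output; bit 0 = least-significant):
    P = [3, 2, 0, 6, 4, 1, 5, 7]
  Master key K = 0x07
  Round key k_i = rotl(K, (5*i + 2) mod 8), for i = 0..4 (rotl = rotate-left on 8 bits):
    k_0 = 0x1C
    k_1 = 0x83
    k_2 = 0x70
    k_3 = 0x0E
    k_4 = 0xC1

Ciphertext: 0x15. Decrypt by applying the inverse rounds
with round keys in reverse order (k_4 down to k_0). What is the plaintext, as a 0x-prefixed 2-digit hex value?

0x14

s_0 = ciphertext = 0x15
s_1 = InvRound(s_0, k_4) = 0x50
s_2 = InvRound(s_1, k_3) = 0xC9
s_3 = InvRound(s_2, k_2) = 0x87
s_4 = InvRound(s_3, k_1) = 0x1D
s_5 = InvRound(s_4, k_0) = 0x14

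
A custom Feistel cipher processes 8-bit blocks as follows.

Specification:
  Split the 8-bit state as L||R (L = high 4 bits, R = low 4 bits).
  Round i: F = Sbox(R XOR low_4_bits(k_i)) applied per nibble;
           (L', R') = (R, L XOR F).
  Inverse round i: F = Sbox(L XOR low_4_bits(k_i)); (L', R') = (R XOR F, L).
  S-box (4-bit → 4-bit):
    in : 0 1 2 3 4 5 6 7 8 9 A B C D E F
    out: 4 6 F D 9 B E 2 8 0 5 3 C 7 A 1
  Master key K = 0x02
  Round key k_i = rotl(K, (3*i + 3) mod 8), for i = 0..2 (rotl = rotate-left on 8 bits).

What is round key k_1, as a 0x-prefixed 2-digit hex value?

K = 0x02
k_0 = rotl(K, (3*0+3) mod 8) = rotl(K, 3) = 0x10
k_1 = rotl(K, (3*1+3) mod 8) = rotl(K, 6) = 0x80

0x80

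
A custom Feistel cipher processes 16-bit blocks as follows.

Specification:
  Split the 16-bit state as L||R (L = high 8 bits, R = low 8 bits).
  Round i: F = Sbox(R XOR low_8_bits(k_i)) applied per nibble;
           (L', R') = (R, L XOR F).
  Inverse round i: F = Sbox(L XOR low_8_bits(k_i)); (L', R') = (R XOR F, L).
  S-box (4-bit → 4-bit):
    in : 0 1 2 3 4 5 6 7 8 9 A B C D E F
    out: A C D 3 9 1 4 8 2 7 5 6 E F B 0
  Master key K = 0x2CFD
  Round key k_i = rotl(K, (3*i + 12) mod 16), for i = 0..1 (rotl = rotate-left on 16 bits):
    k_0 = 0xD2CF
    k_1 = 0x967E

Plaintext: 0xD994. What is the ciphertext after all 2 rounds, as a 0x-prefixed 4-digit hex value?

0xCFF8

s_0 = plaintext = 0xD994
s_1 = Round(s_0, k_0) = 0x94CF
s_2 = Round(s_1, k_1) = 0xCFF8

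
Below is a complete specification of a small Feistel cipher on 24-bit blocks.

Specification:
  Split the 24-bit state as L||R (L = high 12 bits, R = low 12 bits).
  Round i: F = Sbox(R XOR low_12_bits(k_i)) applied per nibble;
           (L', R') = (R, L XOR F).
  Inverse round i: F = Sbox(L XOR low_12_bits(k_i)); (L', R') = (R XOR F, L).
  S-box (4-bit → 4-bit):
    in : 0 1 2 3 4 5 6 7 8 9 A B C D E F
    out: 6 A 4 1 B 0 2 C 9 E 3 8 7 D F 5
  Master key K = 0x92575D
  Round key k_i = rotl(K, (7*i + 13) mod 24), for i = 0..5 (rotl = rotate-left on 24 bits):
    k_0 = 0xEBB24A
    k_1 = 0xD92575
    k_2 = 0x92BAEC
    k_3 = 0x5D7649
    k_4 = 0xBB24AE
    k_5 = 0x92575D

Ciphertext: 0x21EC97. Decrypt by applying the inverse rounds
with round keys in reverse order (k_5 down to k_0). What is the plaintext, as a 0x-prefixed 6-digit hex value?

0x9DB39D

s_0 = ciphertext = 0x21EC97
s_1 = InvRound(s_0, k_5) = 0xC2621E
s_2 = InvRound(s_1, k_4) = 0xB87C26
s_3 = InvRound(s_2, k_3) = 0x159B87
s_4 = InvRound(s_3, k_2) = 0x307159
s_5 = InvRound(s_4, k_1) = 0x39D307
s_6 = InvRound(s_5, k_0) = 0x9DB39D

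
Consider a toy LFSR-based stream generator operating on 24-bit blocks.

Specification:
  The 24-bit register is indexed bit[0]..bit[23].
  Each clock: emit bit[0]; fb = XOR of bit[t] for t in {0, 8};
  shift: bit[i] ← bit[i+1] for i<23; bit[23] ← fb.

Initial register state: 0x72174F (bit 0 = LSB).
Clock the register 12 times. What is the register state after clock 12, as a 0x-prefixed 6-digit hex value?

0x558721

reg_0 = 0x72174F
clock 1: out=1, reg = 0x390BA7
clock 2: out=1, reg = 0x1C85D3
clock 3: out=1, reg = 0x0E42E9
clock 4: out=1, reg = 0x872174
clock 5: out=0, reg = 0xC390BA
clock 6: out=0, reg = 0x61C85D
clock 7: out=1, reg = 0xB0E42E
clock 8: out=0, reg = 0x587217
clock 9: out=1, reg = 0xAC390B
clock 10: out=1, reg = 0x561C85
clock 11: out=1, reg = 0xAB0E42
clock 12: out=0, reg = 0x558721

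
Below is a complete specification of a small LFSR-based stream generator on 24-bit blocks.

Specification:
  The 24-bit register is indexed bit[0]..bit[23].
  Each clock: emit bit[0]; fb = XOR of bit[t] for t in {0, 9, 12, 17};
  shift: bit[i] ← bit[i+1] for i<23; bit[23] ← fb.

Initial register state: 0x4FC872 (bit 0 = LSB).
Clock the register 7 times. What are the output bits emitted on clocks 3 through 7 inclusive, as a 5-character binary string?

00111

reg_0 = 0x4FC872
clock 1: out=0, reg = 0xA7E439
clock 2: out=1, reg = 0x53F21C
clock 3: out=0, reg = 0xA9F90E
clock 4: out=0, reg = 0xD4FC87
clock 5: out=1, reg = 0x6A7E43
clock 6: out=1, reg = 0x353F21
clock 7: out=1, reg = 0x9A9F90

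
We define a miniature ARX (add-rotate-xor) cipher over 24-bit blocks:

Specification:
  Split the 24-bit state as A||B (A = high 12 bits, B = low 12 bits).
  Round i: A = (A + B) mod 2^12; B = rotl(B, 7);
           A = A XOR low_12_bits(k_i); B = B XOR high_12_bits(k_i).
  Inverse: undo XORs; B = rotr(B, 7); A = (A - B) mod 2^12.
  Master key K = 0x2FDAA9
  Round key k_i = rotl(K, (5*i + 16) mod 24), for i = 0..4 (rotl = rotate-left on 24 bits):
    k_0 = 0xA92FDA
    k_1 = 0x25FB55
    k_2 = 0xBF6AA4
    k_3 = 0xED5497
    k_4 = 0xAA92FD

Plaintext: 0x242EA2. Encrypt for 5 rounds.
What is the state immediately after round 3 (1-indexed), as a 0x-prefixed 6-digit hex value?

s_0 = plaintext = 0x242EA2
s_1 = Round(s_0, k_0) = 0xF3EBE7
s_2 = Round(s_1, k_1) = 0x070180
s_3 = Round(s_2, k_2) = 0xB54BFA
s_4 = Round(s_3, k_3) = 0x3D938A
s_5 = Round(s_4, k_4) = 0x59EFB5

0xB54BFA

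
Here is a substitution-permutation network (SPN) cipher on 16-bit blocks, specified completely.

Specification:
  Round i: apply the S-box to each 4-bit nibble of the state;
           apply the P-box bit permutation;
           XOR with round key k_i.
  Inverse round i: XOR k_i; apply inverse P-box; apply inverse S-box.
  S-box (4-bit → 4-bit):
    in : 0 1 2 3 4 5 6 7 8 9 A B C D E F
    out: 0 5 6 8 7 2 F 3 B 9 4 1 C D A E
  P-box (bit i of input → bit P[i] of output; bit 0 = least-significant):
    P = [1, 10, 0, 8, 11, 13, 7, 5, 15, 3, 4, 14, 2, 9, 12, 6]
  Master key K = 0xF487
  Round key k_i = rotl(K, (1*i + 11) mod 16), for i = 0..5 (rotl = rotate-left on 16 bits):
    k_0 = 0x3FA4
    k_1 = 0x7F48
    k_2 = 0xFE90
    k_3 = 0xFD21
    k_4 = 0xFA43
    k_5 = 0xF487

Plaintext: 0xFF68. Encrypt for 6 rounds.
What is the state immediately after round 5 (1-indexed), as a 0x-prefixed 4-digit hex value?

s_0 = plaintext = 0xFF68
s_1 = Round(s_0, k_0) = 0x405E
s_2 = Round(s_1, k_1) = 0x484C
s_3 = Round(s_2, k_2) = 0x051D
s_4 = Round(s_3, k_3) = 0xF4AA
s_5 = Round(s_4, k_4) = 0x689A
s_6 = Round(s_5, k_5) = 0x2EEA

0x689A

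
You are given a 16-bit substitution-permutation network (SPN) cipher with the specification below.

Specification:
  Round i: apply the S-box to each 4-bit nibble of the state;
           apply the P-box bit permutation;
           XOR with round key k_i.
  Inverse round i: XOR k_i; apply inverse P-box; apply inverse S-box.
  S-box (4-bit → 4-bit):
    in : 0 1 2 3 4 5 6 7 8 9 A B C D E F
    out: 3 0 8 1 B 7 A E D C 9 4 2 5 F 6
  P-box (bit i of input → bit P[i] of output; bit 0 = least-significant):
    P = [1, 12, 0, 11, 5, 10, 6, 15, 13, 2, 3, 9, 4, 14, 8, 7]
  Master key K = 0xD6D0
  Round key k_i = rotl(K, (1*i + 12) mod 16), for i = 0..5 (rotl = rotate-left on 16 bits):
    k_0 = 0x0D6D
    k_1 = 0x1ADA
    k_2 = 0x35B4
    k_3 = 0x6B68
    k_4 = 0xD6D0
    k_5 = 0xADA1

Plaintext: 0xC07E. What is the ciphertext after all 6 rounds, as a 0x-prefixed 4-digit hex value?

0xB9C0

s_0 = plaintext = 0xC07E
s_1 = Round(s_0, k_0) = 0xF12A
s_2 = Round(s_1, k_1) = 0xD3D8
s_3 = Round(s_2, k_2) = 0x1CC7
s_4 = Round(s_3, k_3) = 0x776D
s_5 = Round(s_4, k_4) = 0x115F
s_6 = Round(s_5, k_5) = 0xB9C0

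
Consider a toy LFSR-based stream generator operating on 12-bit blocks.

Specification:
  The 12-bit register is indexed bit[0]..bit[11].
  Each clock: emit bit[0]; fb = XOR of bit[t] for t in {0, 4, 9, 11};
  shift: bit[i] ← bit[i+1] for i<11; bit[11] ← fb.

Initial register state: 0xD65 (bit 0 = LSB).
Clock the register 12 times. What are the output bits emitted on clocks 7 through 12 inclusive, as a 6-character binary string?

101011

reg_0 = 0xD65
clock 1: out=1, reg = 0x6B2
clock 2: out=0, reg = 0x359
clock 3: out=1, reg = 0x9AC
clock 4: out=0, reg = 0xCD6
clock 5: out=0, reg = 0x66B
clock 6: out=1, reg = 0x335
clock 7: out=1, reg = 0x99A
clock 8: out=0, reg = 0x4CD
clock 9: out=1, reg = 0xA66
clock 10: out=0, reg = 0x533
clock 11: out=1, reg = 0x299
clock 12: out=1, reg = 0x94C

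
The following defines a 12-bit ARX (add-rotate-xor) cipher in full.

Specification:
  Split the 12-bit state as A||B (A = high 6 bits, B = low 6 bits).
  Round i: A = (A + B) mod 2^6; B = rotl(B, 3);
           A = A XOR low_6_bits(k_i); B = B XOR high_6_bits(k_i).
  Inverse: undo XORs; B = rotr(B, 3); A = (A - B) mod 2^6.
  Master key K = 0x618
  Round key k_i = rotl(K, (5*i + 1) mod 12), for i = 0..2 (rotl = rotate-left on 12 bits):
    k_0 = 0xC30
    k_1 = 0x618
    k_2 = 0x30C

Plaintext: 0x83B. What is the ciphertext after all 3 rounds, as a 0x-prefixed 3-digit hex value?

0xAE0

s_0 = plaintext = 0x83B
s_1 = Round(s_0, k_0) = 0xAEF
s_2 = Round(s_1, k_1) = 0x0A5
s_3 = Round(s_2, k_2) = 0xAE0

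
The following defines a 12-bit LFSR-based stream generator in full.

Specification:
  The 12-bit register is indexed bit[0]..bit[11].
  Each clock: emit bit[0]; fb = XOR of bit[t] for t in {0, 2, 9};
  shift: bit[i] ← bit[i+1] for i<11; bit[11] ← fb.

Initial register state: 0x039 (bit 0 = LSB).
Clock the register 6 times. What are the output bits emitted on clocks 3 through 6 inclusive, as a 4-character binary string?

reg_0 = 0x039
clock 1: out=1, reg = 0x81C
clock 2: out=0, reg = 0xC0E
clock 3: out=0, reg = 0xE07
clock 4: out=1, reg = 0xF03
clock 5: out=1, reg = 0x781
clock 6: out=1, reg = 0x3C0

0111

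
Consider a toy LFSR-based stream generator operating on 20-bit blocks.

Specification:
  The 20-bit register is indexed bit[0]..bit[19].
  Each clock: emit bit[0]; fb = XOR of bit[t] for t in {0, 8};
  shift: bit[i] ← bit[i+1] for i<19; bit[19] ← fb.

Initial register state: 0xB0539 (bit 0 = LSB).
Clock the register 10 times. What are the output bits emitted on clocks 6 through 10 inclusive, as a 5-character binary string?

10010

reg_0 = 0xB0539
clock 1: out=1, reg = 0x5829C
clock 2: out=0, reg = 0x2C14E
clock 3: out=0, reg = 0x960A7
clock 4: out=1, reg = 0xCB053
clock 5: out=1, reg = 0xE5829
clock 6: out=1, reg = 0xF2C14
clock 7: out=0, reg = 0x7960A
clock 8: out=0, reg = 0x3CB05
clock 9: out=1, reg = 0x1E582
clock 10: out=0, reg = 0x8F2C1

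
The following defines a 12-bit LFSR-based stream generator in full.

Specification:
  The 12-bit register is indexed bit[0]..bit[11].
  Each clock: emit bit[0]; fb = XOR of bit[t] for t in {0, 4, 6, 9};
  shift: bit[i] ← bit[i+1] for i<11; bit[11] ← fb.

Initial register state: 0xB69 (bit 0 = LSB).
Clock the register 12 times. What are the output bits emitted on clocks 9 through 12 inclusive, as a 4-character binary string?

1101

reg_0 = 0xB69
clock 1: out=1, reg = 0xDB4
clock 2: out=0, reg = 0xEDA
clock 3: out=0, reg = 0xF6D
clock 4: out=1, reg = 0xFB6
clock 5: out=0, reg = 0x7DB
clock 6: out=1, reg = 0x3ED
clock 7: out=1, reg = 0x9F6
clock 8: out=0, reg = 0x4FB
clock 9: out=1, reg = 0xA7D
clock 10: out=1, reg = 0x53E
clock 11: out=0, reg = 0xA9F
clock 12: out=1, reg = 0xD4F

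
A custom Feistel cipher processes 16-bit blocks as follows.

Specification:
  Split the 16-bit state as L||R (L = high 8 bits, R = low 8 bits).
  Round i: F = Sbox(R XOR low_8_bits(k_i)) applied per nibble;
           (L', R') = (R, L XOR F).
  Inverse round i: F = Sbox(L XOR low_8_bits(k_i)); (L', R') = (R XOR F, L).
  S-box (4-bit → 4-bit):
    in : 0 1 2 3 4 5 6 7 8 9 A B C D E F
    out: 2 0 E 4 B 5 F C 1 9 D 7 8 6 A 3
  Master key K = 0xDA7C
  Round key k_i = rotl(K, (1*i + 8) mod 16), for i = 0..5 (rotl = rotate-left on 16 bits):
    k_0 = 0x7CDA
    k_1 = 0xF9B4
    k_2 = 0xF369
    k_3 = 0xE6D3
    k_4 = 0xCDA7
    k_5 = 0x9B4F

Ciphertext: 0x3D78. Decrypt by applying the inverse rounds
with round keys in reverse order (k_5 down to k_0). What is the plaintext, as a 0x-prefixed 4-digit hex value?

s_0 = ciphertext = 0x3D78
s_1 = InvRound(s_0, k_5) = 0xB63D
s_2 = InvRound(s_1, k_4) = 0x3DB6
s_3 = InvRound(s_2, k_3) = 0x1C3D
s_4 = InvRound(s_3, k_2) = 0xF81C
s_5 = InvRound(s_4, k_1) = 0xA4F8
s_6 = InvRound(s_5, k_0) = 0x32A4

0x32A4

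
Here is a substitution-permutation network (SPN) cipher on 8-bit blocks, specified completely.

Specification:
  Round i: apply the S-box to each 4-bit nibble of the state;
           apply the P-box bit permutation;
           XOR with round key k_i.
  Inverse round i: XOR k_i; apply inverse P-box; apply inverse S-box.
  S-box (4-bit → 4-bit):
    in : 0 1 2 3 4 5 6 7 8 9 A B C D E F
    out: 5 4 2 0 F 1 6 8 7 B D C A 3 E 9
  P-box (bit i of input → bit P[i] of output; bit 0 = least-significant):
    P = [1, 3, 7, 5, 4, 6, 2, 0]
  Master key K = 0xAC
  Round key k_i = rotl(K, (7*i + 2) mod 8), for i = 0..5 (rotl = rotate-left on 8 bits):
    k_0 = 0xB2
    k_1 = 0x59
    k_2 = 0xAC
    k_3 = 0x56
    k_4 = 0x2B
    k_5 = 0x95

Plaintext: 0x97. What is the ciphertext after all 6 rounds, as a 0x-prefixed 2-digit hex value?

0xE1

s_0 = plaintext = 0x97
s_1 = Round(s_0, k_0) = 0xC3
s_2 = Round(s_1, k_1) = 0x18
s_3 = Round(s_2, k_2) = 0x22
s_4 = Round(s_3, k_3) = 0x1E
s_5 = Round(s_4, k_4) = 0x87
s_6 = Round(s_5, k_5) = 0xE1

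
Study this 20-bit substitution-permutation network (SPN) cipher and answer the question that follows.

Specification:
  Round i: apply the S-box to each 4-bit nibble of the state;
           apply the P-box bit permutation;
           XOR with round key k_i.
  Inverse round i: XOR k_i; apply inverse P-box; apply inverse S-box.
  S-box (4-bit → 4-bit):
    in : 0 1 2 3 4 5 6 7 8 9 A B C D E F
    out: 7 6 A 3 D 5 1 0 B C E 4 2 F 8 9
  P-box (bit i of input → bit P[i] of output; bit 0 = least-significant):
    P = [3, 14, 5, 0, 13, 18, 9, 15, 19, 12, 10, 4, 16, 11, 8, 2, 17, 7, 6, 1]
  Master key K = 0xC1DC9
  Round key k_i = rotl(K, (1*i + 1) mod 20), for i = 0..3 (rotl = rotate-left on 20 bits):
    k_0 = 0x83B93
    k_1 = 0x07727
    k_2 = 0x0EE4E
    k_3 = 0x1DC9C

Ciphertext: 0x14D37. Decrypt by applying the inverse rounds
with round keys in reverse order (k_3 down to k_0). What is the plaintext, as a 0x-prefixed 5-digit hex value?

0x6E0E4

s_0 = ciphertext = 0x14D37
s_1 = InvRound(s_0, k_3) = 0x2BCE4
s_2 = InvRound(s_1, k_2) = 0x87CB0
s_3 = InvRound(s_2, k_1) = 0x2AFBE
s_4 = InvRound(s_3, k_0) = 0x6E0E4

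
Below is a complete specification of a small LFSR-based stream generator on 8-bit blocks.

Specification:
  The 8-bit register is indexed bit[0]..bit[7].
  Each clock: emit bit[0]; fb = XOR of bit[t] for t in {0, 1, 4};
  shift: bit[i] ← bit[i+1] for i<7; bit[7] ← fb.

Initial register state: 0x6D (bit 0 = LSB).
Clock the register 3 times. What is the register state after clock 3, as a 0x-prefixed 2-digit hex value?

0xAD

reg_0 = 0x6D
clock 1: out=1, reg = 0xB6
clock 2: out=0, reg = 0x5B
clock 3: out=1, reg = 0xAD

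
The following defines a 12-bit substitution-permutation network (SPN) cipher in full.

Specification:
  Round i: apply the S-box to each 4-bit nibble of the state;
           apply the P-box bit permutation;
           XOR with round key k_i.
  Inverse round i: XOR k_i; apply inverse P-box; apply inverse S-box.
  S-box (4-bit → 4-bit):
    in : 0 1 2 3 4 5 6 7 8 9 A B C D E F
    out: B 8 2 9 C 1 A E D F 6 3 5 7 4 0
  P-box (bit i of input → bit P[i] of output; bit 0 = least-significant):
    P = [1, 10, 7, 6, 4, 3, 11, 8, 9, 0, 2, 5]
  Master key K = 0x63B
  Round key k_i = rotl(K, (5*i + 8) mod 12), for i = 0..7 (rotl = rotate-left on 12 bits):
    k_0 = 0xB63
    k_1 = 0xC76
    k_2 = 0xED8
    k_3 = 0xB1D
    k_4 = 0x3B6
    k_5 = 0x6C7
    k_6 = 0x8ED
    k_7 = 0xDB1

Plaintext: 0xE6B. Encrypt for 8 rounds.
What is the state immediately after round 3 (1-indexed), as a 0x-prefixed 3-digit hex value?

s_0 = plaintext = 0xE6B
s_1 = Round(s_0, k_0) = 0xE6D
s_2 = Round(s_1, k_1) = 0x9F8
s_3 = Round(s_2, k_2) = 0xC3F
s_4 = Round(s_3, k_3) = 0x809
s_5 = Round(s_4, k_4) = 0x448
s_6 = Round(s_5, k_5) = 0xF21
s_7 = Round(s_6, k_6) = 0x8A5
s_8 = Round(s_7, k_7) = 0x79F

0xC3F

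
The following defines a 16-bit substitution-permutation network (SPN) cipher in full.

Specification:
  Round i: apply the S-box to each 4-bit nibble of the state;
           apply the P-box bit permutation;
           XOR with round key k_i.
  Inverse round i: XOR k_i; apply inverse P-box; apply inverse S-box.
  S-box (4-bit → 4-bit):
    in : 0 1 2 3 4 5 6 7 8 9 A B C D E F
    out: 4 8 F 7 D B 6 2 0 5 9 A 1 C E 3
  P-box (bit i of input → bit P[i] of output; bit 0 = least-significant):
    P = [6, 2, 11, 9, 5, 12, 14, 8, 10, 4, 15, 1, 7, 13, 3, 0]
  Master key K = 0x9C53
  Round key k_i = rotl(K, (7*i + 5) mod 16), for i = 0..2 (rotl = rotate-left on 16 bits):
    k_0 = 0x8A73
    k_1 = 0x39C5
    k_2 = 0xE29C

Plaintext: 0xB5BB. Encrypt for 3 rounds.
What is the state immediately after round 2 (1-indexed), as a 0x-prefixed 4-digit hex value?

0xC386

s_0 = plaintext = 0xB5BB
s_1 = Round(s_0, k_0) = 0xBD64
s_2 = Round(s_1, k_1) = 0xC386
s_3 = Round(s_2, k_2) = 0x6E08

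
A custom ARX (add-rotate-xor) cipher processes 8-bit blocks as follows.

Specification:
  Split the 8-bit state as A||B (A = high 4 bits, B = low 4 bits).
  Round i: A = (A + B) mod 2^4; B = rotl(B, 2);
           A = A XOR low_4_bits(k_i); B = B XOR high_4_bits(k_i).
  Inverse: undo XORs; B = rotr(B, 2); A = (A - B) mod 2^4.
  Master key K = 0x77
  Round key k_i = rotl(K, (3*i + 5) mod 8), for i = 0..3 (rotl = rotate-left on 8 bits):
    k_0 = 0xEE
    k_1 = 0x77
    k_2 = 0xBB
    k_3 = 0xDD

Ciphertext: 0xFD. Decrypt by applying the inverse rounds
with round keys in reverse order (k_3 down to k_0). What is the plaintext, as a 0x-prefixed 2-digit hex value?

0x62

s_0 = ciphertext = 0xFD
s_1 = InvRound(s_0, k_3) = 0x20
s_2 = InvRound(s_1, k_2) = 0xBE
s_3 = InvRound(s_2, k_1) = 0x66
s_4 = InvRound(s_3, k_0) = 0x62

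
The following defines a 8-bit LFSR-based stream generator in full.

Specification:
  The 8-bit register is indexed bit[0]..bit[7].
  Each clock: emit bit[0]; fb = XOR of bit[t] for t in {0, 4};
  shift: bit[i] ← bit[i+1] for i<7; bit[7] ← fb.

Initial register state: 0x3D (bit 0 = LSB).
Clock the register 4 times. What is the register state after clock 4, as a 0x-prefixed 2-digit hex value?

0xE3

reg_0 = 0x3D
clock 1: out=1, reg = 0x1E
clock 2: out=0, reg = 0x8F
clock 3: out=1, reg = 0xC7
clock 4: out=1, reg = 0xE3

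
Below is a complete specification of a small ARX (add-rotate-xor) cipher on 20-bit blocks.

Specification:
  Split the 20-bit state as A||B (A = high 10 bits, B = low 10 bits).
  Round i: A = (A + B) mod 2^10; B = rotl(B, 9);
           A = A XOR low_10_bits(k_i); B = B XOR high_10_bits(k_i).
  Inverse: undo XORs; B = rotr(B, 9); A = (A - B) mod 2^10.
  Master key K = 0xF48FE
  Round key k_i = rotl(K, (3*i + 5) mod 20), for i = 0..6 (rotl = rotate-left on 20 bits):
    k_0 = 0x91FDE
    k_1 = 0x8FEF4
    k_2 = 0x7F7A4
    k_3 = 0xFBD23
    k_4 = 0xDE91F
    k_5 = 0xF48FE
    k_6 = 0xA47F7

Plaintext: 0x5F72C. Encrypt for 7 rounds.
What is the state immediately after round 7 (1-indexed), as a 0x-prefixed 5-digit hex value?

s_0 = plaintext = 0x5F72C
s_1 = Round(s_0, k_0) = 0xDDFD1
s_2 = Round(s_1, k_1) = 0x6F1D7
s_3 = Round(s_2, k_2) = 0x0DF16
s_4 = Round(s_3, k_3) = 0x9BA64
s_5 = Round(s_4, k_4) = 0x73648
s_6 = Round(s_5, k_5) = 0x3AEF6
s_7 = Round(s_6, k_6) = 0x05BEA

0x05BEA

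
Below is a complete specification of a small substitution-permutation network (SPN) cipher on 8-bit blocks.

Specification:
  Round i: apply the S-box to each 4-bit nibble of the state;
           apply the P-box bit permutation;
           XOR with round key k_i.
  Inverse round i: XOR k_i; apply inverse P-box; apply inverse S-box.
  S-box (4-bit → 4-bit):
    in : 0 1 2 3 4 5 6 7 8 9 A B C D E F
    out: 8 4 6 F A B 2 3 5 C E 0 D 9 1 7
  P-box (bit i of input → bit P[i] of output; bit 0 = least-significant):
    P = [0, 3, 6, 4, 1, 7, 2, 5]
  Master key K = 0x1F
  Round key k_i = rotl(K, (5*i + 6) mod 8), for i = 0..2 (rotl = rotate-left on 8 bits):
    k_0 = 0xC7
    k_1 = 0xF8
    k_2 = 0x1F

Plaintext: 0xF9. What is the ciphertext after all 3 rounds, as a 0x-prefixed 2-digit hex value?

s_0 = plaintext = 0xF9
s_1 = Round(s_0, k_0) = 0x11
s_2 = Round(s_1, k_1) = 0xBC
s_3 = Round(s_2, k_2) = 0x4E

0x4E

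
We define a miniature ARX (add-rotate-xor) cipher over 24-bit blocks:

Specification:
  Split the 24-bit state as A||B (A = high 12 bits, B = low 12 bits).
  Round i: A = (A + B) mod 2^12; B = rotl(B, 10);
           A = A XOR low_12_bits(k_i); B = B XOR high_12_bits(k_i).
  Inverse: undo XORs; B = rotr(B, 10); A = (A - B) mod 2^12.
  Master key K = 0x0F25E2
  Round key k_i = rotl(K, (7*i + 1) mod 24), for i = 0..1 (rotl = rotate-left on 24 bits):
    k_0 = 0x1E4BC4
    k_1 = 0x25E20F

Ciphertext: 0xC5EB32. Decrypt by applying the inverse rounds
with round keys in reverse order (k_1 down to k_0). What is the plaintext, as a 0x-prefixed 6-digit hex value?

s_0 = ciphertext = 0xC5EB32
s_1 = InvRound(s_0, k_1) = 0x89F5B2
s_2 = InvRound(s_1, k_0) = 0x202159

0x202159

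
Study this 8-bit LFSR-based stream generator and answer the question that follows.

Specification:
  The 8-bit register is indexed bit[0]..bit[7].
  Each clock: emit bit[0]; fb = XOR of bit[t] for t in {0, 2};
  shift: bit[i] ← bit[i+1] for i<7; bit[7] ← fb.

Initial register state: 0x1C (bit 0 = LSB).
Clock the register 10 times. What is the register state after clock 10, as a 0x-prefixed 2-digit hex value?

0x76

reg_0 = 0x1C
clock 1: out=0, reg = 0x8E
clock 2: out=0, reg = 0xC7
clock 3: out=1, reg = 0x63
clock 4: out=1, reg = 0xB1
clock 5: out=1, reg = 0xD8
clock 6: out=0, reg = 0x6C
clock 7: out=0, reg = 0xB6
clock 8: out=0, reg = 0xDB
clock 9: out=1, reg = 0xED
clock 10: out=1, reg = 0x76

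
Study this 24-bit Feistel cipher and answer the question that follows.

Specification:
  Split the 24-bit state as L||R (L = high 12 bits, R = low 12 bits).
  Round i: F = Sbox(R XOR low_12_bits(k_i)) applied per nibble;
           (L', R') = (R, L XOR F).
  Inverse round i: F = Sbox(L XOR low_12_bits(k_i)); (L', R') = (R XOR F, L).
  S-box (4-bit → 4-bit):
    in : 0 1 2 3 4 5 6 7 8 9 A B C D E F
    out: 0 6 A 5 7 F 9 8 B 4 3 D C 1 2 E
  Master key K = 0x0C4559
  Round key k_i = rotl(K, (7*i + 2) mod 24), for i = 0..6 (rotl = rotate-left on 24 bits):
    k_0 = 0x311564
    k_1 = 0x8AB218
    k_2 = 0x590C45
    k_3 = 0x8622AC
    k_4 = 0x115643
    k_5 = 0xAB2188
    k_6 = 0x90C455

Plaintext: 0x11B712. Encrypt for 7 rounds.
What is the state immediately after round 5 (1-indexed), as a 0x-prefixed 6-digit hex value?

s_0 = plaintext = 0x11B712
s_1 = Round(s_0, k_0) = 0x712B92
s_2 = Round(s_1, k_1) = 0xB923A1
s_3 = Round(s_2, k_2) = 0x3A15B5
s_4 = Round(s_3, k_3) = 0x5B5BC5
s_5 = Round(s_4, k_4) = 0xBC540C
s_6 = Round(s_5, k_5) = 0x40C472
s_7 = Round(s_6, k_6) = 0x4724A4

0xBC540C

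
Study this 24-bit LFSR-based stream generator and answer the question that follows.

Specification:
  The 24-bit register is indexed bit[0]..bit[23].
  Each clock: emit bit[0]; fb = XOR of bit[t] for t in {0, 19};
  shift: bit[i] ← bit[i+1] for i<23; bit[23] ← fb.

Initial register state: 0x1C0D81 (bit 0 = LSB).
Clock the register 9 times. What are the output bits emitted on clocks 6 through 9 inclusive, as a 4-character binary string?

0011

reg_0 = 0x1C0D81
clock 1: out=1, reg = 0x0E06C0
clock 2: out=0, reg = 0x870360
clock 3: out=0, reg = 0x4381B0
clock 4: out=0, reg = 0x21C0D8
clock 5: out=0, reg = 0x10E06C
clock 6: out=0, reg = 0x087036
clock 7: out=0, reg = 0x84381B
clock 8: out=1, reg = 0xC21C0D
clock 9: out=1, reg = 0xE10E06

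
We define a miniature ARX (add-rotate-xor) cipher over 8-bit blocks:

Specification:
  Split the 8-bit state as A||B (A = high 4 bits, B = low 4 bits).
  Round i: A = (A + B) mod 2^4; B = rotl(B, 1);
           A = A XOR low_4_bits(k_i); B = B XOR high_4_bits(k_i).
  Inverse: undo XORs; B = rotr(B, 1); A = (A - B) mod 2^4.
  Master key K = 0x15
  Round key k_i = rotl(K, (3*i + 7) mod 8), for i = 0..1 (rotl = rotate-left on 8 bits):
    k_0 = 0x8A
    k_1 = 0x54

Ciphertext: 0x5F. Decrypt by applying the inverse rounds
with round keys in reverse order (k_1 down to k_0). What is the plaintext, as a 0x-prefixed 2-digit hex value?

0x8E

s_0 = ciphertext = 0x5F
s_1 = InvRound(s_0, k_1) = 0xC5
s_2 = InvRound(s_1, k_0) = 0x8E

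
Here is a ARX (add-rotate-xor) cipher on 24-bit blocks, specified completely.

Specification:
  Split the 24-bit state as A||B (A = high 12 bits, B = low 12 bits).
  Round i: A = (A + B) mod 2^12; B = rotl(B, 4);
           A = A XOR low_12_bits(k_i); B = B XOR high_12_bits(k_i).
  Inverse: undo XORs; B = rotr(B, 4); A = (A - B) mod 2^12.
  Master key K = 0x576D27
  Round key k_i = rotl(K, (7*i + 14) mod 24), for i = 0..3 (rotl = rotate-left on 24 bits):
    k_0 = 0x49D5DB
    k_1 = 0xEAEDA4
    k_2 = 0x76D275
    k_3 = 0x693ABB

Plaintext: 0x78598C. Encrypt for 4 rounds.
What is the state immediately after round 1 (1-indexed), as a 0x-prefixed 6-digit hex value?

0x4CAC54

s_0 = plaintext = 0x78598C
s_1 = Round(s_0, k_0) = 0x4CAC54
s_2 = Round(s_1, k_1) = 0xCBABE2
s_3 = Round(s_2, k_2) = 0xAE9946
s_4 = Round(s_3, k_3) = 0xE942FA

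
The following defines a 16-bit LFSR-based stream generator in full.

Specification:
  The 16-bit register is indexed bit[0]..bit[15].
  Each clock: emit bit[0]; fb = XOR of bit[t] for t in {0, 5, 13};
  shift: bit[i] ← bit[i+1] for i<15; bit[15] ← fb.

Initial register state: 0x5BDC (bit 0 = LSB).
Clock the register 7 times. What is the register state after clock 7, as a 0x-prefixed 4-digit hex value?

reg_0 = 0x5BDC
clock 1: out=0, reg = 0x2DEE
clock 2: out=0, reg = 0x16F7
clock 3: out=1, reg = 0x0B7B
clock 4: out=1, reg = 0x05BD
clock 5: out=1, reg = 0x02DE
clock 6: out=0, reg = 0x016F
clock 7: out=1, reg = 0x00B7

0x00B7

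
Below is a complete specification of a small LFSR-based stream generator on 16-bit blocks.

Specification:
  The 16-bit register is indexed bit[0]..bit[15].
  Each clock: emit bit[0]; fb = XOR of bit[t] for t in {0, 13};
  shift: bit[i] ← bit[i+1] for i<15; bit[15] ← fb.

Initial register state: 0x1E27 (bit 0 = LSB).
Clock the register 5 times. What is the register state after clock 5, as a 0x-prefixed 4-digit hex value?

reg_0 = 0x1E27
clock 1: out=1, reg = 0x8F13
clock 2: out=1, reg = 0xC789
clock 3: out=1, reg = 0xE3C4
clock 4: out=0, reg = 0xF1E2
clock 5: out=0, reg = 0xF8F1

0xF8F1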